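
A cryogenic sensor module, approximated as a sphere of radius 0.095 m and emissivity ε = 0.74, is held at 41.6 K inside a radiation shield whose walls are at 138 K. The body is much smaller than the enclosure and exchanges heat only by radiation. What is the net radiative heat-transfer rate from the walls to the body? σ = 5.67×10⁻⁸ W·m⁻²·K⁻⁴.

P_net ≈ 1.71 W

For a small grey body in a large enclosure: P_net = εσA(T_body⁴ − T_wall⁴).
A = 4πr² = 0.1134 m²; T_body⁴ − T_wall⁴ = 2.995×10⁶ − 3.627×10⁸ = -3.597×10⁸ K⁴.
|P_net| = 0.74·5.67×10⁻⁸·0.1134·3.597×10⁸.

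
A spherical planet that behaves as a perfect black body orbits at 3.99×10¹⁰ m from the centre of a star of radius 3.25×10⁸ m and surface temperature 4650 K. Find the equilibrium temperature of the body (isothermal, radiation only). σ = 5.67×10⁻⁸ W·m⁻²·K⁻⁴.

The star's surface emits σT_*⁴; at distance d the flux is S = σT_*⁴(R_*/d)².
S = 5.67×10⁻⁸·(4650)⁴·(3.25×10⁸/3.99×10¹⁰)² = 1759 W/m².
For an isothermal sphere T⁴ = (1−a)S/(4σ) = 7.755×10⁹ K⁴.

T ≈ 297 K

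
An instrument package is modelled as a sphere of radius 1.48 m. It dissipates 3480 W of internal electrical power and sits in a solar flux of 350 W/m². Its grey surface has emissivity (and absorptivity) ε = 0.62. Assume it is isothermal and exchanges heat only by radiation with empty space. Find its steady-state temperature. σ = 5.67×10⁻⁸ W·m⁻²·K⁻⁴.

At steady state, absorbed solar power + internal power = radiated power.
Absorbed: α·S·A_cross = 0.62·350·6.881 = 1493 W (cross-section πr²).
Total input = 1493 + 3480 = 4973 W.
Radiated: εσ·A_surf·T⁴ with A_surf = 4πr² = 27.53 m².
T⁴ = 4973/(0.62·5.67×10⁻⁸·27.53) = 5.140×10⁹ K⁴.

T ≈ 268 K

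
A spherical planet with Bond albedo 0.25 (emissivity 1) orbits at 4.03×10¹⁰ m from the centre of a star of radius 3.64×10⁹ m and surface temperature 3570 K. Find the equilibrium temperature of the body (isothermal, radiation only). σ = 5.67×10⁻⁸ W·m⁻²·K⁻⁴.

The star's surface emits σT_*⁴; at distance d the flux is S = σT_*⁴(R_*/d)².
S = 5.67×10⁻⁸·(3570)⁴·(3.64×10⁹/4.03×10¹⁰)² = 75140 W/m².
For an isothermal sphere T⁴ = (1−a)S/(4σ) = 2.485×10¹¹ K⁴.

T ≈ 706 K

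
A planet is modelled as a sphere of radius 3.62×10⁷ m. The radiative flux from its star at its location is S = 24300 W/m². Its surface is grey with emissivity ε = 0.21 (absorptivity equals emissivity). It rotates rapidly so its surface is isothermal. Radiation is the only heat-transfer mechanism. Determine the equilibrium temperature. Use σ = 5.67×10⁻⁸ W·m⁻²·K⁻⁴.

At equilibrium, absorbed power = emitted power.
Absorbing cross-section = πr² = 4.117×10¹⁵ m²; emitting surface = 4πr² = 1.647×10¹⁶ m² (ratio 4).
εS·A_cross = εσ·A_surf·T⁴  ⇒  T⁴ = S/(4σ)   (ε cancels).
T⁴ = 24300/(4·5.67×10⁻⁸) = 1.071×10¹¹ K⁴.
T = (1.071×10¹¹)^(1/4).

T ≈ 572 K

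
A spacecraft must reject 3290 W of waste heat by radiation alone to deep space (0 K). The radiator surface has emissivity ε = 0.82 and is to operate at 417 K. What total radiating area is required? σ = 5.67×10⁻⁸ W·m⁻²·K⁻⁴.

P = εσA T⁴ ⇒ A = P/(εσT⁴).
T⁴ = 3.024×10¹⁰ K⁴.
A = 3290/(0.82 × 5.67×10⁻⁸ × 3.024×10¹⁰).

A ≈ 2.34 m²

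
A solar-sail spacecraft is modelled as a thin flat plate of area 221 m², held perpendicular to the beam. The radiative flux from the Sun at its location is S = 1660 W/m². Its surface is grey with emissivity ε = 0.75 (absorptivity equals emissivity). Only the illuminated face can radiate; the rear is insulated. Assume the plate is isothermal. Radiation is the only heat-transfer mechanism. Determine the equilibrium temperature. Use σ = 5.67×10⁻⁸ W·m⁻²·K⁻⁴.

T ≈ 414 K

At equilibrium, absorbed power = emitted power.
Absorbing cross-section = A = 221.0 m²; emitting surface = A = 221.0 m² (ratio 1).
εS·A_cross = εσ·A_surf·T⁴  ⇒  T⁴ = S/(1σ)   (ε cancels).
T⁴ = 1660/(1·5.67×10⁻⁸) = 2.928×10¹⁰ K⁴.
T = (2.928×10¹⁰)^(1/4).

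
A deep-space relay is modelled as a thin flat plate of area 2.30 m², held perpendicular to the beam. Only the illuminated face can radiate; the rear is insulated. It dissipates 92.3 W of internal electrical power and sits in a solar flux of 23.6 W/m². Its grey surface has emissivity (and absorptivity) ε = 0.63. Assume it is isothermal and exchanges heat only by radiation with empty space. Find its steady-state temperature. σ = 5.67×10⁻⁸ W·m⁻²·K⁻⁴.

T ≈ 198 K

At steady state, absorbed solar power + internal power = radiated power.
Absorbed: α·S·A_cross = 0.63·23.6·2.300 = 34.20 W (cross-section A).
Total input = 34.20 + 92.3 = 126.5 W.
Radiated: εσ·A_surf·T⁴ with A_surf = A = 2.300 m².
T⁴ = 126.5/(0.63·5.67×10⁻⁸·2.300) = 1.540×10⁹ K⁴.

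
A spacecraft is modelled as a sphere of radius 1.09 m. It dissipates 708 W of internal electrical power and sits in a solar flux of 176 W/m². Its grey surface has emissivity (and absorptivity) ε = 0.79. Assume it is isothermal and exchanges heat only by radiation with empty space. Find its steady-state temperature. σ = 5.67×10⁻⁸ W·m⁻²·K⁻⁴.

T ≈ 207 K

At steady state, absorbed solar power + internal power = radiated power.
Absorbed: α·S·A_cross = 0.79·176·3.733 = 519.0 W (cross-section πr²).
Total input = 519.0 + 708 = 1227 W.
Radiated: εσ·A_surf·T⁴ with A_surf = 4πr² = 14.93 m².
T⁴ = 1227/(0.79·5.67×10⁻⁸·14.93) = 1.835×10⁹ K⁴.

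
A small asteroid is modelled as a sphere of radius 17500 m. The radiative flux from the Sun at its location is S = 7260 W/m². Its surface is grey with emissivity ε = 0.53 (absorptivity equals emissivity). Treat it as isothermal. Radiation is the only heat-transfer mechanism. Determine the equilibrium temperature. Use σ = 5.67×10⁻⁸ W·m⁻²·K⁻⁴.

At equilibrium, absorbed power = emitted power.
Absorbing cross-section = πr² = 9.621×10⁸ m²; emitting surface = 4πr² = 3.848×10⁹ m² (ratio 4).
εS·A_cross = εσ·A_surf·T⁴  ⇒  T⁴ = S/(4σ)   (ε cancels).
T⁴ = 7260/(4·5.67×10⁻⁸) = 3.201×10¹⁰ K⁴.
T = (3.201×10¹⁰)^(1/4).

T ≈ 423 K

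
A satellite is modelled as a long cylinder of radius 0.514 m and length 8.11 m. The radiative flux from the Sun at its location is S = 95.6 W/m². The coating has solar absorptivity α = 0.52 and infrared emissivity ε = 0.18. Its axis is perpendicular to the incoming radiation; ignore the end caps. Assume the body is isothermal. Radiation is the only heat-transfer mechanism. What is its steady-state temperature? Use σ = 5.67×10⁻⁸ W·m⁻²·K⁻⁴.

T ≈ 198 K

At equilibrium, absorbed power = emitted power.
Absorbing cross-section = 2rL = 8.337 m²; emitting surface = 2πrL = 26.19 m² (ratio π).
αS·A_cross = εσ·A_surf·T⁴  ⇒  T⁴ = αS/(ε·πσ).
T⁴ = 0.520·95.6/(0.18·π·5.67×10⁻⁸) = 1.550×10⁹ K⁴.
T = (1.550×10⁹)^(1/4).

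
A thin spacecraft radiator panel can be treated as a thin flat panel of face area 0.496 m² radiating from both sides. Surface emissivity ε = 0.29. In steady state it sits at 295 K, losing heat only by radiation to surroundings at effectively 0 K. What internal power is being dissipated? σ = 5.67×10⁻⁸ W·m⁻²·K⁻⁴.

P ≈ 124 W

Steady state: P = εσA T⁴.
A = 2·0.496 = 0.9920 m²; T⁴ = (295)⁴ = 7.573×10⁹ K⁴.
P = 0.29 × 5.67×10⁻⁸ × 0.9920 × 7.573×10⁹.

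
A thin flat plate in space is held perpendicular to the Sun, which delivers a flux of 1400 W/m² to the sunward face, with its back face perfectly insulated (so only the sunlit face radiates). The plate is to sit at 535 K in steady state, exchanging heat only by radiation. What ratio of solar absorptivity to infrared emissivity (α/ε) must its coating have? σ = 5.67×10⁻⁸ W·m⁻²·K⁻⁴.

Balance: αS·A = εσ·1A·T⁴ ⇒ α/ε = σT⁴/S.
α/ε = 5.67×10⁻⁸·(535)⁴/1400 = 5.67×10⁻⁸·8.192×10¹⁰/1400.

α/ε ≈ 3.32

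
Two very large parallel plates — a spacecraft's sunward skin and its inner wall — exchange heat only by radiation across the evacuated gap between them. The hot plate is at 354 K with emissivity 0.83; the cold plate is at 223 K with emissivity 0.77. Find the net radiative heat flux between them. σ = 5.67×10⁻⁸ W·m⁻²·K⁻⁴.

q ≈ 499 W/m²

For two infinite grey parallel plates, q = σ(T₁⁴ − T₂⁴)/(1/ε₁ + 1/ε₂ − 1).
T₁⁴ − T₂⁴ = 1.570×10¹⁰ − 2.473×10⁹ = 1.323×10¹⁰ K⁴.
1/ε₁ + 1/ε₂ − 1 = 1.205 + 1.299 − 1 = 1.504.
q = 5.67×10⁻⁸ × 1.323×10¹⁰ / 1.504.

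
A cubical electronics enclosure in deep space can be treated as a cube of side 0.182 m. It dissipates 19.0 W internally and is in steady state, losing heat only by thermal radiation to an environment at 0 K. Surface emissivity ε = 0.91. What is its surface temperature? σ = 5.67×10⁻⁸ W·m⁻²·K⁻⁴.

T ≈ 207 K

Steady state: internal power = radiated power, P = εσA T⁴.
Radiating area A = 6L² = 0.1987 m².
T⁴ = P/(εσA) = 19.0/(0.91·5.67×10⁻⁸·0.1987) = 1.853×10⁹ K⁴.
T = (1.853×10⁹)^(1/4).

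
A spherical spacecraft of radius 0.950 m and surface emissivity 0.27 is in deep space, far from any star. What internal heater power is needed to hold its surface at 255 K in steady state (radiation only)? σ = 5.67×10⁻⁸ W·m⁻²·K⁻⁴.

P = εσ·4πr²·T⁴.
4πr² = 11.34 m²; T⁴ = 4.228×10⁹ K⁴.
P = 0.27·5.67×10⁻⁸·11.34·4.228×10⁹.

P ≈ 734 W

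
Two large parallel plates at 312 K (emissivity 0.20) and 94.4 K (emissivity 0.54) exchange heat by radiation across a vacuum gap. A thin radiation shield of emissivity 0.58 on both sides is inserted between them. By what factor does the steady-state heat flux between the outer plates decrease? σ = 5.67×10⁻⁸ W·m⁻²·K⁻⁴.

Without shield: q₀ = σΔ(T⁴)/(1/ε₁+1/ε₂−1) with denominator 5.852.
With shield the two gaps are in series; the resistances add: (1/ε₁+1/ε_s−1)+(1/ε_s+1/ε₂−1) = 5.724+2.576 = 8.300.
Heat-flux ratio q₀/q = 8.300/5.852.

factor ≈ 1.42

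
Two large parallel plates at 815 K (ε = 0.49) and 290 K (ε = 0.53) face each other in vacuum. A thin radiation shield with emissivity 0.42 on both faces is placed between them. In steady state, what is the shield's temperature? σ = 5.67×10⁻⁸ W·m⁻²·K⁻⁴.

In steady state the net flux on the hot side equals that on the cold side.
σ(T₁⁴−T_s⁴)/D₁ = σ(T_s⁴−T₂⁴)/D₂, with D₁ = 1/ε₁+1/ε_s−1 = 3.422, D₂ = 1/ε_s+1/ε₂−1 = 3.268.
Solve for T_s⁴: T_s⁴ = (D₂·T₁⁴ + D₁·T₂⁴)/(D₁+D₂) = 2.191×10¹¹ K⁴.

T_s ≈ 684 K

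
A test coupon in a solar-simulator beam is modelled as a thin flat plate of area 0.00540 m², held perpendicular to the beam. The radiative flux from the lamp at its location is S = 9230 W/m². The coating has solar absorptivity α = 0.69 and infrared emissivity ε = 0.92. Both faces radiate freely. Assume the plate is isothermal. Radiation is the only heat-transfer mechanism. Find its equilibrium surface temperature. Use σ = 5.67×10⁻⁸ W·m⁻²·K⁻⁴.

At equilibrium, absorbed power = emitted power.
Absorbing cross-section = A = 0.005400 m²; emitting surface = 2A = 0.01080 m² (ratio 2).
αS·A_cross = εσ·A_surf·T⁴  ⇒  T⁴ = αS/(ε·2σ).
T⁴ = 0.690·9230/(0.92·2·5.67×10⁻⁸) = 6.104×10¹⁰ K⁴.
T = (6.104×10¹⁰)^(1/4).

T ≈ 497 K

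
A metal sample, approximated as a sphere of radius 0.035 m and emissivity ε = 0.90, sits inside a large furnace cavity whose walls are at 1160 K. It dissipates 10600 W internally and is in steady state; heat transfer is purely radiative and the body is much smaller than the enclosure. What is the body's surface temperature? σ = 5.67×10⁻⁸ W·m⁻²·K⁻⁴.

For a small grey body in a large enclosure, net radiated power = εσA(T⁴ − T_w⁴).
Steady state: P = εσA(T⁴ − T_w⁴) with A = 4πr² = 0.01539 m².
T⁴ = P/(εσA) + T_w⁴ = 10600/(0.90·5.67×10⁻⁸·0.01539) + (1160)⁴
    = 1.349×10¹³ + 1.811×10¹² = 1.530×10¹³ K⁴.

T ≈ 1980 K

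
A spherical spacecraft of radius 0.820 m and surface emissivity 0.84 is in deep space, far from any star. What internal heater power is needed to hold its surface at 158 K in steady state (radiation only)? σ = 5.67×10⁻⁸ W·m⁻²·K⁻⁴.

P = εσ·4πr²·T⁴.
4πr² = 8.450 m²; T⁴ = 6.232×10⁸ K⁴.
P = 0.84·5.67×10⁻⁸·8.450·6.232×10⁸.

P ≈ 251 W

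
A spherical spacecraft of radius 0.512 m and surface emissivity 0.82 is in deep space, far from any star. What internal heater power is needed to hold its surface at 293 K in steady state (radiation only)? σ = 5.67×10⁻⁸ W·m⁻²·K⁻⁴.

P ≈ 1130 W

P = εσ·4πr²·T⁴.
4πr² = 3.294 m²; T⁴ = 7.370×10⁹ K⁴.
P = 0.82·5.67×10⁻⁸·3.294·7.370×10⁹.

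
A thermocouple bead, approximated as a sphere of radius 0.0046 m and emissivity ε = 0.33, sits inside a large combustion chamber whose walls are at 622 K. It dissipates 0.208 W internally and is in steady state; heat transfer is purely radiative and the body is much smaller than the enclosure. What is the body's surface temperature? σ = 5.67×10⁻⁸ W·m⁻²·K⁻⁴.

For a small grey body in a large enclosure, net radiated power = εσA(T⁴ − T_w⁴).
Steady state: P = εσA(T⁴ − T_w⁴) with A = 4πr² = 2.659×10⁻⁴ m².
T⁴ = P/(εσA) + T_w⁴ = 0.208/(0.33·5.67×10⁻⁸·2.659×10⁻⁴) + (622)⁴
    = 4.181×10¹⁰ + 1.497×10¹¹ = 1.915×10¹¹ K⁴.

T ≈ 662 K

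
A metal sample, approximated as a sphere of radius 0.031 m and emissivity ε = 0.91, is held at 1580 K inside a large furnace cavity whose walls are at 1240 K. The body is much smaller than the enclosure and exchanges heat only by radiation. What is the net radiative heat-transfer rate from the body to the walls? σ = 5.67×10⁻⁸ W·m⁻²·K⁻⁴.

For a small grey body in a large enclosure: P_net = εσA(T_body⁴ − T_wall⁴).
A = 4πr² = 0.01208 m²; T_body⁴ − T_wall⁴ = 6.232×10¹² − 2.364×10¹² = 3.868×10¹² K⁴.
|P_net| = 0.91·5.67×10⁻⁸·0.01208·3.868×10¹².

P_net ≈ 2410 W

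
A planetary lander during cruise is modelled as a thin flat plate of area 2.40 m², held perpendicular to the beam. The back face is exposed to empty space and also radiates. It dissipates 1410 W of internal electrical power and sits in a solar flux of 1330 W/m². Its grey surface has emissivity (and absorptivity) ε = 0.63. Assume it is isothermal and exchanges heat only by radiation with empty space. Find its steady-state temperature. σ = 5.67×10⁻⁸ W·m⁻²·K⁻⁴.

At steady state, absorbed solar power + internal power = radiated power.
Absorbed: α·S·A_cross = 0.63·1330·2.400 = 2011 W (cross-section A).
Total input = 2011 + 1410 = 3421 W.
Radiated: εσ·A_surf·T⁴ with A_surf = 2A = 4.800 m².
T⁴ = 3421/(0.63·5.67×10⁻⁸·4.800) = 1.995×10¹⁰ K⁴.

T ≈ 376 K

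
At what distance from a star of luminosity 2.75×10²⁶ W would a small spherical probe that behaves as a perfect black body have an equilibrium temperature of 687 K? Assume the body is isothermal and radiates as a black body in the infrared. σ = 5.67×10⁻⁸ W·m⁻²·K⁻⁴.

d ≈ 2.08×10¹⁰ m

For an isothermal black-emitting sphere, (1−a)S·πr² = σ·4πr²·T⁴ ⇒ S = 4σT⁴/(1−a).
S = 4·5.67×10⁻⁸·(687)⁴/1.00 = 50520 W/m².
Flux falls as S = L/(4πd²), so d = √(L/(4πS)) = √(2.75×10²⁶/(4π·50520)).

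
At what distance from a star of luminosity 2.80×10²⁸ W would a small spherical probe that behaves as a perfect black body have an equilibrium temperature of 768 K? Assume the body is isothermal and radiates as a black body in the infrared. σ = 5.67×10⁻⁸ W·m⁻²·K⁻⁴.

For an isothermal black-emitting sphere, (1−a)S·πr² = σ·4πr²·T⁴ ⇒ S = 4σT⁴/(1−a).
S = 4·5.67×10⁻⁸·(768)⁴/1.00 = 78900 W/m².
Flux falls as S = L/(4πd²), so d = √(L/(4πS)) = √(2.80×10²⁸/(4π·78900)).

d ≈ 1.68×10¹¹ m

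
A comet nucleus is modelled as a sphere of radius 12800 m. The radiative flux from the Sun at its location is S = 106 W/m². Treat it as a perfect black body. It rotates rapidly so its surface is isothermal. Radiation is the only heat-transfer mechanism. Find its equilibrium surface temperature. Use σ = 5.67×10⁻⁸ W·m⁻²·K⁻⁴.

T ≈ 147 K

At equilibrium, absorbed power = emitted power.
Absorbing cross-section = πr² = 5.147×10⁸ m²; emitting surface = 4πr² = 2.059×10⁹ m² (ratio 4).
S·A_cross = εσ·A_surf·T⁴  ⇒  T⁴ = S/(4σ).
T⁴ = 1.00·106/(4·5.67×10⁻⁸) = 4.674×10⁸ K⁴.
T = (4.674×10⁸)^(1/4).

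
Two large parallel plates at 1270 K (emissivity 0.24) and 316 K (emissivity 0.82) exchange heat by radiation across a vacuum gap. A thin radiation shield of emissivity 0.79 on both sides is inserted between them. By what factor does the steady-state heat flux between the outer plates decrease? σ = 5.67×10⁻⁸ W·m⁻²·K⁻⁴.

Without shield: q₀ = σΔ(T⁴)/(1/ε₁+1/ε₂−1) with denominator 4.386.
With shield the two gaps are in series; the resistances add: (1/ε₁+1/ε_s−1)+(1/ε_s+1/ε₂−1) = 4.432+1.485 = 5.918.
Heat-flux ratio q₀/q = 5.918/4.386.

factor ≈ 1.35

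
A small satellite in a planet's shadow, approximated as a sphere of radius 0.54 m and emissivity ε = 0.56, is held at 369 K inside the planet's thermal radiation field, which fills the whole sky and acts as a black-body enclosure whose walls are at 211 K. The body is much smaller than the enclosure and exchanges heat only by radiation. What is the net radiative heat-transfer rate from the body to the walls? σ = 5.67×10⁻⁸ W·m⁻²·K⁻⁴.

P_net ≈ 1930 W

For a small grey body in a large enclosure: P_net = εσA(T_body⁴ − T_wall⁴).
A = 4πr² = 3.664 m²; T_body⁴ − T_wall⁴ = 1.854×10¹⁰ − 1.982×10⁹ = 1.656×10¹⁰ K⁴.
|P_net| = 0.56·5.67×10⁻⁸·3.664·1.656×10¹⁰.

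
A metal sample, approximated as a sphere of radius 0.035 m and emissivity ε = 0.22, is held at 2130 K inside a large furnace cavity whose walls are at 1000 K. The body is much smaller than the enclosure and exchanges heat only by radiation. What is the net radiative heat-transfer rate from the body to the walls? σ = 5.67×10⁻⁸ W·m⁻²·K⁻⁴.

P_net ≈ 3760 W

For a small grey body in a large enclosure: P_net = εσA(T_body⁴ − T_wall⁴).
A = 4πr² = 0.01539 m²; T_body⁴ − T_wall⁴ = 2.058×10¹³ − 1.000×10¹² = 1.958×10¹³ K⁴.
|P_net| = 0.22·5.67×10⁻⁸·0.01539·1.958×10¹³.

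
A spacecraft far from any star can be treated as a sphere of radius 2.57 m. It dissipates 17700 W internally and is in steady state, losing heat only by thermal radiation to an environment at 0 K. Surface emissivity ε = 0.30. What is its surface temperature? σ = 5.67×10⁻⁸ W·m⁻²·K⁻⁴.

Steady state: internal power = radiated power, P = εσA T⁴.
Radiating area A = 4πr² = 83.00 m².
T⁴ = P/(εσA) = 17700/(0.30·5.67×10⁻⁸·83.00) = 1.254×10¹⁰ K⁴.
T = (1.254×10¹⁰)^(1/4).

T ≈ 335 K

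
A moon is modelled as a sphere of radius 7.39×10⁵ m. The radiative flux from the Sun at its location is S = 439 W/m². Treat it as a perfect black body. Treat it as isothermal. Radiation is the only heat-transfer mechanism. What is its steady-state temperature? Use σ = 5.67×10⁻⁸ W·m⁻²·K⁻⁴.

At equilibrium, absorbed power = emitted power.
Absorbing cross-section = πr² = 1.716×10¹² m²; emitting surface = 4πr² = 6.863×10¹² m² (ratio 4).
S·A_cross = εσ·A_surf·T⁴  ⇒  T⁴ = S/(4σ).
T⁴ = 1.00·439/(4·5.67×10⁻⁸) = 1.936×10⁹ K⁴.
T = (1.936×10⁹)^(1/4).

T ≈ 210 K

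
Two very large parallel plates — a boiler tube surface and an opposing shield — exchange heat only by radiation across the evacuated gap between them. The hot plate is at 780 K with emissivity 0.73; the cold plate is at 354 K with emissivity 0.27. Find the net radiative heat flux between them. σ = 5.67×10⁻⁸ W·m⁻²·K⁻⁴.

For two infinite grey parallel plates, q = σ(T₁⁴ − T₂⁴)/(1/ε₁ + 1/ε₂ − 1).
T₁⁴ − T₂⁴ = 3.702×10¹¹ − 1.570×10¹⁰ = 3.544×10¹¹ K⁴.
1/ε₁ + 1/ε₂ − 1 = 1.370 + 3.704 − 1 = 4.074.
q = 5.67×10⁻⁸ × 3.544×10¹¹ / 4.074.

q ≈ 4930 W/m²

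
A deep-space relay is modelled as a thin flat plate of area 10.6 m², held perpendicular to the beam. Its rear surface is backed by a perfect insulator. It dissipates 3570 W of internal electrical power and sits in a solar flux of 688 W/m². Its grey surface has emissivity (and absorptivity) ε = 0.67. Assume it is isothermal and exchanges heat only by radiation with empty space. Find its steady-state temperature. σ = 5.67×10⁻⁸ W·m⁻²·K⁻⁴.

T ≈ 381 K

At steady state, absorbed solar power + internal power = radiated power.
Absorbed: α·S·A_cross = 0.67·688·10.60 = 4886 W (cross-section A).
Total input = 4886 + 3570 = 8456 W.
Radiated: εσ·A_surf·T⁴ with A_surf = A = 10.60 m².
T⁴ = 8456/(0.67·5.67×10⁻⁸·10.60) = 2.100×10¹⁰ K⁴.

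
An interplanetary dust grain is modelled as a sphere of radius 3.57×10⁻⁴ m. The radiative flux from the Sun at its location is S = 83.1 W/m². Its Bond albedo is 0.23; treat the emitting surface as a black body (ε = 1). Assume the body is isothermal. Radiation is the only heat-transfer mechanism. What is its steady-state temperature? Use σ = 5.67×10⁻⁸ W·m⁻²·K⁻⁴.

T ≈ 130 K

At equilibrium, absorbed power = emitted power.
Absorbing cross-section = πr² = 4.004×10⁻⁷ m²; emitting surface = 4πr² = 1.602×10⁻⁶ m² (ratio 4).
(1−a)S·A_cross = εσ·A_surf·T⁴  ⇒  T⁴ = (1−a)S/(4σ).
T⁴ = 0.770·83.1/(4·5.67×10⁻⁸) = 2.821×10⁸ K⁴.
T = (2.821×10⁸)^(1/4).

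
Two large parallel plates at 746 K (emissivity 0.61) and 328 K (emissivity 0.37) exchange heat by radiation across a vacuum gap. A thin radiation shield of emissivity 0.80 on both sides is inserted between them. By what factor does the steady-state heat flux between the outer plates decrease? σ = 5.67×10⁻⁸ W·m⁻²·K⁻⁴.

factor ≈ 1.45

Without shield: q₀ = σΔ(T⁴)/(1/ε₁+1/ε₂−1) with denominator 3.342.
With shield the two gaps are in series; the resistances add: (1/ε₁+1/ε_s−1)+(1/ε_s+1/ε₂−1) = 1.889+2.953 = 4.842.
Heat-flux ratio q₀/q = 4.842/3.342.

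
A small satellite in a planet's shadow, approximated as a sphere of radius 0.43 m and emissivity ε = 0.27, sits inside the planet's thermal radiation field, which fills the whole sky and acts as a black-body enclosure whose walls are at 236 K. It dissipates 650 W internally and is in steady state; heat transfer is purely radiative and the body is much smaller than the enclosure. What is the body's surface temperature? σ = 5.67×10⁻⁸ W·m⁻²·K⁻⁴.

For a small grey body in a large enclosure, net radiated power = εσA(T⁴ − T_w⁴).
Steady state: P = εσA(T⁴ − T_w⁴) with A = 4πr² = 2.324 m².
T⁴ = P/(εσA) + T_w⁴ = 650/(0.27·5.67×10⁻⁸·2.324) + (236)⁴
    = 1.827×10¹⁰ + 3.102×10⁹ = 2.138×10¹⁰ K⁴.

T ≈ 382 K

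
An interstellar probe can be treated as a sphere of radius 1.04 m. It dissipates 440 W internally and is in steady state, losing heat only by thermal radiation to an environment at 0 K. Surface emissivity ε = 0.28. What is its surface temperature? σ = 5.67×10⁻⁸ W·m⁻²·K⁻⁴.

T ≈ 212 K

Steady state: internal power = radiated power, P = εσA T⁴.
Radiating area A = 4πr² = 13.59 m².
T⁴ = P/(εσA) = 440/(0.28·5.67×10⁻⁸·13.59) = 2.039×10⁹ K⁴.
T = (2.039×10⁹)^(1/4).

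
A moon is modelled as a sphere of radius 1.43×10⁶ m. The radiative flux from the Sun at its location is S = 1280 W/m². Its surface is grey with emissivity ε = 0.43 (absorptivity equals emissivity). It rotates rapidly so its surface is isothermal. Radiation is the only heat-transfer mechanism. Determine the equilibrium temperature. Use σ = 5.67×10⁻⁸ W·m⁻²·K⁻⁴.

At equilibrium, absorbed power = emitted power.
Absorbing cross-section = πr² = 6.424×10¹² m²; emitting surface = 4πr² = 2.570×10¹³ m² (ratio 4).
εS·A_cross = εσ·A_surf·T⁴  ⇒  T⁴ = S/(4σ)   (ε cancels).
T⁴ = 1280/(4·5.67×10⁻⁸) = 5.644×10⁹ K⁴.
T = (5.644×10⁹)^(1/4).

T ≈ 274 K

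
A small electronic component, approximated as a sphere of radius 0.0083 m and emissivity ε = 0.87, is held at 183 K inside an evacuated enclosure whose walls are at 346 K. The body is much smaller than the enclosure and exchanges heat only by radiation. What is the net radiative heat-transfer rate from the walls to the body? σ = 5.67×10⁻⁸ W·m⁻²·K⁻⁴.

For a small grey body in a large enclosure: P_net = εσA(T_body⁴ − T_wall⁴).
A = 4πr² = 8.657×10⁻⁴ m²; T_body⁴ − T_wall⁴ = 1.122×10⁹ − 1.433×10¹⁰ = -1.321×10¹⁰ K⁴.
|P_net| = 0.87·5.67×10⁻⁸·8.657×10⁻⁴·1.321×10¹⁰.

P_net ≈ 0.564 W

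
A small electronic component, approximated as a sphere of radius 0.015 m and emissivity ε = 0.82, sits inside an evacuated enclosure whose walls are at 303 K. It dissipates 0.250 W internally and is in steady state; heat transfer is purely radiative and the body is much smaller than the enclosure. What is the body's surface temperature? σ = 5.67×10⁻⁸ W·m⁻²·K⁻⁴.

For a small grey body in a large enclosure, net radiated power = εσA(T⁴ − T_w⁴).
Steady state: P = εσA(T⁴ − T_w⁴) with A = 4πr² = 0.002827 m².
T⁴ = P/(εσA) + T_w⁴ = 0.250/(0.82·5.67×10⁻⁸·0.002827) + (303)⁴
    = 1.902×10⁹ + 8.429×10⁹ = 1.033×10¹⁰ K⁴.

T ≈ 319 K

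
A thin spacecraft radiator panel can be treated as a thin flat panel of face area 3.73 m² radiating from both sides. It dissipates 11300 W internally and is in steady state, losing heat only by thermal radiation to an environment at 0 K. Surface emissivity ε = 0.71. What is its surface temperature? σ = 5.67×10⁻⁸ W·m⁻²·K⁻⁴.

T ≈ 440 K

Steady state: internal power = radiated power, P = εσA T⁴.
Radiating area A = 2·3.73 = 7.460 m².
T⁴ = P/(εσA) = 11300/(0.71·5.67×10⁻⁸·7.460) = 3.763×10¹⁰ K⁴.
T = (3.763×10¹⁰)^(1/4).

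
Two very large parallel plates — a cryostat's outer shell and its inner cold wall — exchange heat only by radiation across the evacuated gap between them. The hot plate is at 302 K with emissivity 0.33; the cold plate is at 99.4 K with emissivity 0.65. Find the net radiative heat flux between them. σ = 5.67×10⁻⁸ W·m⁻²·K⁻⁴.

For two infinite grey parallel plates, q = σ(T₁⁴ − T₂⁴)/(1/ε₁ + 1/ε₂ − 1).
T₁⁴ − T₂⁴ = 8.318×10⁹ − 9.762×10⁷ = 8.221×10⁹ K⁴.
1/ε₁ + 1/ε₂ − 1 = 3.030 + 1.538 − 1 = 3.569.
q = 5.67×10⁻⁸ × 8.221×10⁹ / 3.569.

q ≈ 131 W/m²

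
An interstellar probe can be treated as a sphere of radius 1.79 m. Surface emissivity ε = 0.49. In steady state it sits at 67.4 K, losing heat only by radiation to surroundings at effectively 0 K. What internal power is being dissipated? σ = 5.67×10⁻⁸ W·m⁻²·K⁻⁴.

P ≈ 23.1 W

Steady state: P = εσA T⁴.
A = 4πr² = 40.26 m²; T⁴ = (67.4)⁴ = 2.064×10⁷ K⁴.
P = 0.49 × 5.67×10⁻⁸ × 40.26 × 2.064×10⁷.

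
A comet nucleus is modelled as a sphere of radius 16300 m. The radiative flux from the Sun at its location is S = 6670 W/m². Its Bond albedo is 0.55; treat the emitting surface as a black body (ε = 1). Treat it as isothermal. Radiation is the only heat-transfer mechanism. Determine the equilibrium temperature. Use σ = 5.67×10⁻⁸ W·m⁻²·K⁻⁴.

At equilibrium, absorbed power = emitted power.
Absorbing cross-section = πr² = 8.347×10⁸ m²; emitting surface = 4πr² = 3.339×10⁹ m² (ratio 4).
(1−a)S·A_cross = εσ·A_surf·T⁴  ⇒  T⁴ = (1−a)S/(4σ).
T⁴ = 0.450·6670/(4·5.67×10⁻⁸) = 1.323×10¹⁰ K⁴.
T = (1.323×10¹⁰)^(1/4).

T ≈ 339 K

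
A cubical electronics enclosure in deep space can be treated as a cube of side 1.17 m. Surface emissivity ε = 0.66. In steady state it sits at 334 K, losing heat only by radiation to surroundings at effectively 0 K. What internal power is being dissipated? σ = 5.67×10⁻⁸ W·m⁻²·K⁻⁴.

Steady state: P = εσA T⁴.
A = 6L² = 8.213 m²; T⁴ = (334)⁴ = 1.244×10¹⁰ K⁴.
P = 0.66 × 5.67×10⁻⁸ × 8.213 × 1.244×10¹⁰.

P ≈ 3830 W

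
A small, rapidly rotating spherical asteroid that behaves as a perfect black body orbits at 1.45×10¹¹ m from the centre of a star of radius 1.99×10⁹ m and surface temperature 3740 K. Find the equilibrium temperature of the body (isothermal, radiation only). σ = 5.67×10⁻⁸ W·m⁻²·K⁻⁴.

T ≈ 310 K

The star's surface emits σT_*⁴; at distance d the flux is S = σT_*⁴(R_*/d)².
S = 5.67×10⁻⁸·(3740)⁴·(1.99×10⁹/1.45×10¹¹)² = 2089 W/m².
For an isothermal sphere T⁴ = (1−a)S/(4σ) = 9.213×10⁹ K⁴.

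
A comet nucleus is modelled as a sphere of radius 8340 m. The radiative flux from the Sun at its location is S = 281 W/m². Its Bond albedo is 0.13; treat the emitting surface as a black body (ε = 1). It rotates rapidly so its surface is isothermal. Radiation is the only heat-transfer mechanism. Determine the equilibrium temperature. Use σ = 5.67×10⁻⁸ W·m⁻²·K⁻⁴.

T ≈ 181 K

At equilibrium, absorbed power = emitted power.
Absorbing cross-section = πr² = 2.185×10⁸ m²; emitting surface = 4πr² = 8.741×10⁸ m² (ratio 4).
(1−a)S·A_cross = εσ·A_surf·T⁴  ⇒  T⁴ = (1−a)S/(4σ).
T⁴ = 0.870·281/(4·5.67×10⁻⁸) = 1.078×10⁹ K⁴.
T = (1.078×10⁹)^(1/4).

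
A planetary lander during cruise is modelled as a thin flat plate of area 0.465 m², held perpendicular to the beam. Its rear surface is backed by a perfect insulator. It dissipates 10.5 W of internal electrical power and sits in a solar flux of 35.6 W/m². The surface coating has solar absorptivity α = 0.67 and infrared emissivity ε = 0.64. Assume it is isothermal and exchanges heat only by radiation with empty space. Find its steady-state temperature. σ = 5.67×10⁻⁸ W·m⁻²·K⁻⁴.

At steady state, absorbed solar power + internal power = radiated power.
Absorbed: α·S·A_cross = 0.67·35.6·0.4650 = 11.09 W (cross-section A).
Total input = 11.09 + 10.5 = 21.59 W.
Radiated: εσ·A_surf·T⁴ with A_surf = A = 0.4650 m².
T⁴ = 21.59/(0.64·5.67×10⁻⁸·0.4650) = 1.280×10⁹ K⁴.

T ≈ 189 K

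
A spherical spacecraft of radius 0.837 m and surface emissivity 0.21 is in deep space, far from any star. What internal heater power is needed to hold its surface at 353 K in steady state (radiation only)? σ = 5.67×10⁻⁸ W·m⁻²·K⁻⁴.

P ≈ 1630 W

P = εσ·4πr²·T⁴.
4πr² = 8.804 m²; T⁴ = 1.553×10¹⁰ K⁴.
P = 0.21·5.67×10⁻⁸·8.804·1.553×10¹⁰.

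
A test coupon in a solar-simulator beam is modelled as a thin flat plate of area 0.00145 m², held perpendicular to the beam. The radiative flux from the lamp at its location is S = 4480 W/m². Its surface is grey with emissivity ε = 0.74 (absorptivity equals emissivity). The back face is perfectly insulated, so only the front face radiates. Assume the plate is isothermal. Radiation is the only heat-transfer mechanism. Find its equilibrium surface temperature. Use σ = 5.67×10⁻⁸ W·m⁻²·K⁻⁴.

T ≈ 530 K

At equilibrium, absorbed power = emitted power.
Absorbing cross-section = A = 0.001450 m²; emitting surface = A = 0.001450 m² (ratio 1).
εS·A_cross = εσ·A_surf·T⁴  ⇒  T⁴ = S/(1σ)   (ε cancels).
T⁴ = 4480/(1·5.67×10⁻⁸) = 7.901×10¹⁰ K⁴.
T = (7.901×10¹⁰)^(1/4).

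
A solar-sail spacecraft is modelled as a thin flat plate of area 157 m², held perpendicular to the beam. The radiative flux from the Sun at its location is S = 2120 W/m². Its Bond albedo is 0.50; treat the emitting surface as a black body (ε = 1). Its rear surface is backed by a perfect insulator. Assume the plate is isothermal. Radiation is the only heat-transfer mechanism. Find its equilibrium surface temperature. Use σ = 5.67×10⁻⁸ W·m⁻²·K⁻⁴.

At equilibrium, absorbed power = emitted power.
Absorbing cross-section = A = 157.0 m²; emitting surface = A = 157.0 m² (ratio 1).
(1−a)S·A_cross = εσ·A_surf·T⁴  ⇒  T⁴ = (1−a)S/(1σ).
T⁴ = 0.500·2120/(1·5.67×10⁻⁸) = 1.869×10¹⁰ K⁴.
T = (1.869×10¹⁰)^(1/4).

T ≈ 370 K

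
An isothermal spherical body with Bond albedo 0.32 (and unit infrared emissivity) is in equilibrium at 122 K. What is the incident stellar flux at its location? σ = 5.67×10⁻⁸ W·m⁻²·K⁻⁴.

(1−a)S·πr² = σ·4πr²·T⁴ ⇒ S = 4σT⁴/(1−a).
S = 4·5.67×10⁻⁸·2.215×10⁸/0.680.

S ≈ 73.9 W/m²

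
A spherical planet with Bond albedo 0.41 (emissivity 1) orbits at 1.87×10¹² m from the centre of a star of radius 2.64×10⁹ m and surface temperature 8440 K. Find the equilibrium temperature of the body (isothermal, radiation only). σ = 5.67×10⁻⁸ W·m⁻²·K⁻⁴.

T ≈ 197 K

The star's surface emits σT_*⁴; at distance d the flux is S = σT_*⁴(R_*/d)².
S = 5.67×10⁻⁸·(8440)⁴·(2.64×10⁹/1.87×10¹²)² = 573.4 W/m².
For an isothermal sphere T⁴ = (1−a)S/(4σ) = 1.492×10⁹ K⁴.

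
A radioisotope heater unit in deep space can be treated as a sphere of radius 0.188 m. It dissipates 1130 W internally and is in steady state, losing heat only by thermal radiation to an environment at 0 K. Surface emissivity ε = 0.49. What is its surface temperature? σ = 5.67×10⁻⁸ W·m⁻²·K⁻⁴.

T ≈ 550 K

Steady state: internal power = radiated power, P = εσA T⁴.
Radiating area A = 4πr² = 0.4441 m².
T⁴ = P/(εσA) = 1130/(0.49·5.67×10⁻⁸·0.4441) = 9.157×10¹⁰ K⁴.
T = (9.157×10¹⁰)^(1/4).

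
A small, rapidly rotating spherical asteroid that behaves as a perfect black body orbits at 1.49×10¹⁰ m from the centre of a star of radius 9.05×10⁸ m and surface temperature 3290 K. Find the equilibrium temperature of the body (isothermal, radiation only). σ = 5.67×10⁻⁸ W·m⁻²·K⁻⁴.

The star's surface emits σT_*⁴; at distance d the flux is S = σT_*⁴(R_*/d)².
S = 5.67×10⁻⁸·(3290)⁴·(9.05×10⁸/1.49×10¹⁰)² = 24510 W/m².
For an isothermal sphere T⁴ = (1−a)S/(4σ) = 1.081×10¹¹ K⁴.

T ≈ 573 K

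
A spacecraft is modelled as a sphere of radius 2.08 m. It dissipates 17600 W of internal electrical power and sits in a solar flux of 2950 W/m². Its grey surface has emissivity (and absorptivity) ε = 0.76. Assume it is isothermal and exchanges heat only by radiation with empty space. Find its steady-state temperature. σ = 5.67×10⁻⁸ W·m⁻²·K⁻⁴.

T ≈ 378 K

At steady state, absorbed solar power + internal power = radiated power.
Absorbed: α·S·A_cross = 0.76·2950·13.59 = 30470 W (cross-section πr²).
Total input = 30470 + 17600 = 48070 W.
Radiated: εσ·A_surf·T⁴ with A_surf = 4πr² = 54.37 m².
T⁴ = 48070/(0.76·5.67×10⁻⁸·54.37) = 2.052×10¹⁰ K⁴.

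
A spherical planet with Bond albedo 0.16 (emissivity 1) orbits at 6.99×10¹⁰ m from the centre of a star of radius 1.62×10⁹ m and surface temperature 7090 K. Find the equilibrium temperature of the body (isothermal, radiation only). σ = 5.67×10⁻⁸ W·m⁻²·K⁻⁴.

The star's surface emits σT_*⁴; at distance d the flux is S = σT_*⁴(R_*/d)².
S = 5.67×10⁻⁸·(7090)⁴·(1.62×10⁹/6.99×10¹⁰)² = 76960 W/m².
For an isothermal sphere T⁴ = (1−a)S/(4σ) = 2.850×10¹¹ K⁴.

T ≈ 731 K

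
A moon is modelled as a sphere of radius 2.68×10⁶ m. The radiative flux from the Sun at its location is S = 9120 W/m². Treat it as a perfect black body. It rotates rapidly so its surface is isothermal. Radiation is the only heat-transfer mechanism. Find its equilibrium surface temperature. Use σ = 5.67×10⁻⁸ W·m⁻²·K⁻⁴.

T ≈ 448 K

At equilibrium, absorbed power = emitted power.
Absorbing cross-section = πr² = 2.256×10¹³ m²; emitting surface = 4πr² = 9.026×10¹³ m² (ratio 4).
S·A_cross = εσ·A_surf·T⁴  ⇒  T⁴ = S/(4σ).
T⁴ = 1.00·9120/(4·5.67×10⁻⁸) = 4.021×10¹⁰ K⁴.
T = (4.021×10¹⁰)^(1/4).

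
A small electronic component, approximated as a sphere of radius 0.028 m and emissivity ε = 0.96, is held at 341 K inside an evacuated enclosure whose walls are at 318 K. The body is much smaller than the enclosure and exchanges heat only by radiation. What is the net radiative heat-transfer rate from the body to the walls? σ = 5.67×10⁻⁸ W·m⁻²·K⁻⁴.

For a small grey body in a large enclosure: P_net = εσA(T_body⁴ − T_wall⁴).
A = 4πr² = 0.009852 m²; T_body⁴ − T_wall⁴ = 1.352×10¹⁰ − 1.023×10¹⁰ = 3.295×10⁹ K⁴.
|P_net| = 0.96·5.67×10⁻⁸·0.009852·3.295×10⁹.

P_net ≈ 1.77 W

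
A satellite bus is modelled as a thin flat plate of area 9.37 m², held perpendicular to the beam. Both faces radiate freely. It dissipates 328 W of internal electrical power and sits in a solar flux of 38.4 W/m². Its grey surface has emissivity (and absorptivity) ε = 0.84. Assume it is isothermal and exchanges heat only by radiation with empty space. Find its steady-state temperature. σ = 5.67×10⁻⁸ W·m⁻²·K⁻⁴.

At steady state, absorbed solar power + internal power = radiated power.
Absorbed: α·S·A_cross = 0.84·38.4·9.370 = 302.2 W (cross-section A).
Total input = 302.2 + 328 = 630.2 W.
Radiated: εσ·A_surf·T⁴ with A_surf = 2A = 18.74 m².
T⁴ = 630.2/(0.84·5.67×10⁻⁸·18.74) = 7.061×10⁸ K⁴.

T ≈ 163 K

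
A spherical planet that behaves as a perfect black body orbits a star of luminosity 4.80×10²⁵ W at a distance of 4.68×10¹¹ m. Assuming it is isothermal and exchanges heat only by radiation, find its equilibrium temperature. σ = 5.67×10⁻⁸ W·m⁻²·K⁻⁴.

T ≈ 93.6 K

First find the stellar flux at distance d: S = L/(4πd²) = 4.80×10²⁵/(4π·(4.68×10¹¹)²) = 17.44 W/m².
For an isothermal sphere, absorbed (1−a)S·πr² = emitted σ·4πr²·T⁴, so T⁴ = (1−a)S/(4σ).
T⁴ = 1.00·17.44/(4·5.67×10⁻⁸) = 7.689×10⁷ K⁴.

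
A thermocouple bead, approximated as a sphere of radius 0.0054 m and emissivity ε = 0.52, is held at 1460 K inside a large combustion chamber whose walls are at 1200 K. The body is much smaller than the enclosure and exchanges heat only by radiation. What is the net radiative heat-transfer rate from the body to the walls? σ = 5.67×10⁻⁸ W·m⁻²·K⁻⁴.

For a small grey body in a large enclosure: P_net = εσA(T_body⁴ − T_wall⁴).
A = 4πr² = 3.664×10⁻⁴ m²; T_body⁴ − T_wall⁴ = 4.544×10¹² − 2.074×10¹² = 2.470×10¹² K⁴.
|P_net| = 0.52·5.67×10⁻⁸·3.664×10⁻⁴·2.470×10¹².

P_net ≈ 26.7 W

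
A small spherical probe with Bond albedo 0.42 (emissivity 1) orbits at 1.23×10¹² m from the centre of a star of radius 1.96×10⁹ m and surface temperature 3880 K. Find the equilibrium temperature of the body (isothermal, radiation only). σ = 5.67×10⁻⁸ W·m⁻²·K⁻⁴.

T ≈ 95.6 K

The star's surface emits σT_*⁴; at distance d the flux is S = σT_*⁴(R_*/d)².
S = 5.67×10⁻⁸·(3880)⁴·(1.96×10⁹/1.23×10¹²)² = 32.63 W/m².
For an isothermal sphere T⁴ = (1−a)S/(4σ) = 8.344×10⁷ K⁴.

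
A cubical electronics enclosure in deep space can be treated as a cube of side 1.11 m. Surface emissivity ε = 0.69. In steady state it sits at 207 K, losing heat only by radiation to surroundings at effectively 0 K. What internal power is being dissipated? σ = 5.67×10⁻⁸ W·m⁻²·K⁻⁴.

Steady state: P = εσA T⁴.
A = 6L² = 7.393 m²; T⁴ = (207)⁴ = 1.836×10⁹ K⁴.
P = 0.69 × 5.67×10⁻⁸ × 7.393 × 1.836×10⁹.

P ≈ 531 W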